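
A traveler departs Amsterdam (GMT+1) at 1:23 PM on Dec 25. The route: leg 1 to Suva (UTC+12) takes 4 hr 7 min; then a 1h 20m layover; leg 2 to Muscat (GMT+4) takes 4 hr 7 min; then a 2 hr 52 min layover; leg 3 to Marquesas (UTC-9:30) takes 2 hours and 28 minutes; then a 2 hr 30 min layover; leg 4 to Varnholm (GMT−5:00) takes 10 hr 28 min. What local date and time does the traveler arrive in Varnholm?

Convert departure to UTC: 1:23 PM − 1:00 = 12:23 PM UTC on Dec 25.
Add 4 hours 7 minutes leg 1 → 4:30 PM UTC.
Add 1 hour and 20 minutes layover in Suva → 5:50 PM UTC.
Add 4 hours 7 minutes leg 2 → 9:57 PM UTC.
Add 2 hours and 52 minutes layover in Muscat → 12:49 AM UTC (Dec 26).
Add 2 hours and 28 minutes leg 3 → 3:17 AM UTC.
Add 2 hours and 30 minutes layover in Marquesas → 5:47 AM UTC.
Add 10 hours 28 minutes leg 4 → 4:15 PM UTC.
Varnholm is UTC−5:00, so local arrival = 4:15 PM − 5:00 = 11:15 AM on Dec 26.

11:15 AM on Dec 26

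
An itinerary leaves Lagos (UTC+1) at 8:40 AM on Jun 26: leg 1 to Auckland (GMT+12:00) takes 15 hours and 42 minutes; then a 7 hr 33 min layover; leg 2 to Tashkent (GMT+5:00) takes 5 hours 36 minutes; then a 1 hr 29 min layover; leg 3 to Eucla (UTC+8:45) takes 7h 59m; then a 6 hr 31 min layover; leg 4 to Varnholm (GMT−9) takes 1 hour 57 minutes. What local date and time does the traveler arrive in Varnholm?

Convert departure to UTC: 8:40 AM − 1:00 = 7:40 AM UTC on Jun 26.
Add 15 hours and 42 minutes leg 1 → 11:22 PM UTC.
Add 7 hours 33 minutes layover in Auckland → 6:55 AM UTC (Jun 27).
Add 5 hours and 36 minutes leg 2 → 12:31 PM UTC.
Add 1 hour and 29 minutes layover in Tashkent → 2:00 PM UTC.
Add 7 hours and 59 minutes leg 3 → 9:59 PM UTC.
Add 6 hours 31 minutes layover in Eucla → 4:30 AM UTC (Jun 28).
Add 1 hour 57 minutes leg 4 → 6:27 AM UTC.
Varnholm is UTC−9:00, so local arrival = 6:27 AM − 9:00 = 9:27 PM on Jun 27.

9:27 PM on Jun 27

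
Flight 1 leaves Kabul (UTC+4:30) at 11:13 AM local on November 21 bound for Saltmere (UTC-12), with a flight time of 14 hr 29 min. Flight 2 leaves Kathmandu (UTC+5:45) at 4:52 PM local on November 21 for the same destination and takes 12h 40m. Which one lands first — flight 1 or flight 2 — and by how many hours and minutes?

Flight 1 in UTC: 11:13 AM − 4:30 = 6:43 AM on Nov 21.
+14 hours and 29 minutes → arrive 9:12 PM UTC on Nov 21.
Flight 2 in UTC: 4:52 PM − 5:45 = 11:07 AM on Nov 21.
+12 hours 40 minutes → arrive 11:47 PM UTC on Nov 21.
Flight 1 lands earlier by 2 hours 35 minutes.

the first, by 2 hours 35 minutes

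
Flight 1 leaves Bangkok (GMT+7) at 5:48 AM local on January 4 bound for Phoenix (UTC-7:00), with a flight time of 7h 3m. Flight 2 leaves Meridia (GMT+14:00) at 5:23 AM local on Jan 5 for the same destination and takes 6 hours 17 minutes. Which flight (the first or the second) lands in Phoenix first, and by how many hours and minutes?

Flight 1 in UTC: 5:48 AM − 7:00 = 10:48 PM on Jan 3.
+7 hours 3 minutes → arrive 5:51 AM UTC on Jan 4.
Flight 2 in UTC: 5:23 AM − 14:00 = 3:23 PM on Jan 4.
+6 hours 17 minutes → arrive 9:40 PM UTC on Jan 4.
Flight 1 lands earlier by 15 hours 49 minutes.

the first, by 15 hours 49 minutes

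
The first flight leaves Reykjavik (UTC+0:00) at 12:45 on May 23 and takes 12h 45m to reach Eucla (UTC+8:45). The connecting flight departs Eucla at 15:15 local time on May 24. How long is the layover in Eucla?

Reykjavik is at UTC+0, so departure is already 12:45 UTC on May 23.
Add 12 hours and 45 minutes flight time → 01:30 UTC (May 24).
Eucla is UTC+8:45, so local arrival = 01:30 + 8:45 = 10:15 on May 24.
Layover = 15:15 − 10:15 = 5 hours.

5 hours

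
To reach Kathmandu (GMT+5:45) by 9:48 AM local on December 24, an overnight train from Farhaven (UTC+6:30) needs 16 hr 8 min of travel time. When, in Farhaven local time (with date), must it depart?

6:25 PM on December 23

Target arrival in UTC: 9:48 AM − 5:45 = 4:03 AM on Dec 24.
Subtract 16 hours 8 minutes → departure 11:55 AM UTC on Dec 23.
Farhaven is UTC+6:30: 11:55 AM + 6:30 = 6:25 PM on Dec 23.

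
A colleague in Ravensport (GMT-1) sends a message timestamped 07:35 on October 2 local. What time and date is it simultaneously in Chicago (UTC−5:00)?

03:35 on October 2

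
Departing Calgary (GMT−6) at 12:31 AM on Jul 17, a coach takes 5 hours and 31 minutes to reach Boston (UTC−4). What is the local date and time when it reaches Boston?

8:02 AM on Jul 17

Boston is 2:00 ahead of Calgary.
After 5 hours 31 minutes it is 6:02 AM in Calgary.
Shift by the zone difference: 6:02 AM + 2:00 = 8:02 AM on Jul 17 in Boston.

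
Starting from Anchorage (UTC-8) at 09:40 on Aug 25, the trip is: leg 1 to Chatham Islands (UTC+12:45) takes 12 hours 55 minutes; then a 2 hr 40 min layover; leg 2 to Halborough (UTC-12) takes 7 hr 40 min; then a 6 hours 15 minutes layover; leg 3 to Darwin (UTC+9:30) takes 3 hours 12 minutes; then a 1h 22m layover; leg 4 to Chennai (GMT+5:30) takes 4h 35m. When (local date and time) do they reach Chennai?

13:49 on August 27

Convert departure to UTC: 09:40 + 8:00 = 17:40 UTC on Aug 25.
Add 12 hours and 55 minutes leg 1 → 06:35 UTC (Aug 26).
Add 2 hours 40 minutes layover in Chatham Islands → 09:15 UTC.
Add 7 hours and 40 minutes leg 2 → 16:55 UTC.
Add 6 hours 15 minutes layover in Halborough → 23:10 UTC.
Add 3 hours and 12 minutes leg 3 → 02:22 UTC (Aug 27).
Add 1 hour 22 minutes layover in Darwin → 03:44 UTC.
Add 4 hours and 35 minutes leg 4 → 08:19 UTC.
Chennai is UTC+5:30, so local arrival = 08:19 + 5:30 = 13:49 on Aug 27.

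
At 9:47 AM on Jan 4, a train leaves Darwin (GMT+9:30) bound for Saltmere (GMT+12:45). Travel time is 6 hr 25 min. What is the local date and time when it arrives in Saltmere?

7:27 PM on January 4

Saltmere is 3:15 ahead of Darwin.
After 6 hours 25 minutes it is 4:12 PM in Darwin.
Shift by the zone difference: 4:12 PM + 3:15 = 7:27 PM on Jan 4 in Saltmere.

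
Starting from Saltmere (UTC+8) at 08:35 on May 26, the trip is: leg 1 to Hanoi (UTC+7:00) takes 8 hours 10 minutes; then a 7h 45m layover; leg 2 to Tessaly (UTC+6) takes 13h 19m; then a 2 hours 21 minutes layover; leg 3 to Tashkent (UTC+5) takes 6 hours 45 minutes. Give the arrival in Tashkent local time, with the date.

Convert departure to UTC: 08:35 − 8:00 = 00:35 UTC on May 26.
Add 8 hours 10 minutes leg 1 → 08:45 UTC.
Add 7 hours 45 minutes layover in Hanoi → 16:30 UTC.
Add 13 hours and 19 minutes leg 2 → 05:49 UTC (May 27).
Add 2 hours and 21 minutes layover in Tessaly → 08:10 UTC.
Add 6 hours and 45 minutes leg 3 → 14:55 UTC.
Tashkent is UTC+5:00, so local arrival = 14:55 + 5:00 = 19:55 on May 27.

19:55 on May 27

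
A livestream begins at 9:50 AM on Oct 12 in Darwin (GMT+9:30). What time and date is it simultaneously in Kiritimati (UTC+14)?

2:20 PM on October 12

In UTC: 9:50 AM − 9:30 = 12:20 AM on Oct 12.
Kiritimati is UTC+14:00: 12:20 AM + 14:00 = 2:20 PM on Oct 12.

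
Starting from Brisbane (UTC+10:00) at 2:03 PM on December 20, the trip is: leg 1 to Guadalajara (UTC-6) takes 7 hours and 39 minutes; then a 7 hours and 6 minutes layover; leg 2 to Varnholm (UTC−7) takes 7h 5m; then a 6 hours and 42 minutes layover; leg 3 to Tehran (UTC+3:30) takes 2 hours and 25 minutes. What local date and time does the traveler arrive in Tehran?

2:30 PM on Dec 21

Convert departure to UTC: 2:03 PM − 10:00 = 4:03 AM UTC on Dec 20.
Add 7 hours 39 minutes leg 1 → 11:42 AM UTC.
Add 7 hours and 6 minutes layover in Guadalajara → 6:48 PM UTC.
Add 7 hours and 5 minutes leg 2 → 1:53 AM UTC (Dec 21).
Add 6 hours and 42 minutes layover in Varnholm → 8:35 AM UTC.
Add 2 hours 25 minutes leg 3 → 11:00 AM UTC.
Tehran is UTC+3:30, so local arrival = 11:00 AM + 3:30 = 2:30 PM on Dec 21.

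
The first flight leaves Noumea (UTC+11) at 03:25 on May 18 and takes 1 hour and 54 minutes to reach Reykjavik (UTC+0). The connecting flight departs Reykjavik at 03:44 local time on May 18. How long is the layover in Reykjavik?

Convert departure to UTC: 03:25 − 11:00 = 16:25 UTC on May 17.
Add 1 hour and 54 minutes flight time → 18:19 UTC.
Reykjavik is UTC+0, so local arrival is the same: 18:19 on May 17.
Layover = 03:44 − 18:19 (+1 day) = 9 hours 25 minutes.

9 hours 25 minutes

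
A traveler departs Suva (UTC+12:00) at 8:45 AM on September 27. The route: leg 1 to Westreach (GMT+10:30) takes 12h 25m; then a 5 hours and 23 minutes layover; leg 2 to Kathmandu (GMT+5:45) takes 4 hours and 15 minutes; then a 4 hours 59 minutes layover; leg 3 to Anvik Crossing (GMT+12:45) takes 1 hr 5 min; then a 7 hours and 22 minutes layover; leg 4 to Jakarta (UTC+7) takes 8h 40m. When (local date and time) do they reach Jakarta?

11:54 PM on September 28

Convert departure to UTC: 8:45 AM − 12:00 = 8:45 PM UTC on Sep 26.
Add 12 hours and 25 minutes leg 1 → 9:10 AM UTC (Sep 27).
Add 5 hours and 23 minutes layover in Westreach → 2:33 PM UTC.
Add 4 hours 15 minutes leg 2 → 6:48 PM UTC.
Add 4 hours 59 minutes layover in Kathmandu → 11:47 PM UTC.
Add 1 hour 5 minutes leg 3 → 12:52 AM UTC (Sep 28).
Add 7 hours and 22 minutes layover in Anvik Crossing → 8:14 AM UTC.
Add 8 hours 40 minutes leg 4 → 4:54 PM UTC.
Jakarta is UTC+7:00, so local arrival = 4:54 PM + 7:00 = 11:54 PM on Sep 28.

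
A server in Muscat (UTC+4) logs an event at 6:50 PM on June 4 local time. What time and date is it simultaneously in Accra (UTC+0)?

Accra is 4:00 behind Muscat.
Shift by the zone difference: 6:50 PM − 4:00 = 2:50 PM on Jun 4 in Accra.

2:50 PM on June 4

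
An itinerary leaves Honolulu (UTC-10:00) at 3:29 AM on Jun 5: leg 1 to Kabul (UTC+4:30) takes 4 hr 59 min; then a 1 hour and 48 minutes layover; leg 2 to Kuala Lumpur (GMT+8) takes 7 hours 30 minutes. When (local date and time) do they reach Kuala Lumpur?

Convert departure to UTC: 3:29 AM + 10:00 = 1:29 PM UTC on Jun 5.
Add 4 hours and 59 minutes leg 1 → 6:28 PM UTC.
Add 1 hour and 48 minutes layover in Kabul → 8:16 PM UTC.
Add 7 hours and 30 minutes leg 2 → 3:46 AM UTC (Jun 6).
Kuala Lumpur is UTC+8:00, so local arrival = 3:46 AM + 8:00 = 11:46 AM on Jun 6.

11:46 AM on Jun 6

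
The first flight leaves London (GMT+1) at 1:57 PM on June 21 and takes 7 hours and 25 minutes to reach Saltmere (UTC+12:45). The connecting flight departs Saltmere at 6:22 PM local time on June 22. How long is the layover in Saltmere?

9 hours 15 minutes

Convert departure to UTC: 1:57 PM − 1:00 = 12:57 PM UTC on Jun 21.
Add 7 hours and 25 minutes flight time → 8:22 PM UTC.
Saltmere is UTC+12:45, so local arrival = 8:22 PM + 12:45 = 9:07 AM on Jun 22.
Layover = 6:22 PM − 9:07 AM = 9 hours 15 minutes.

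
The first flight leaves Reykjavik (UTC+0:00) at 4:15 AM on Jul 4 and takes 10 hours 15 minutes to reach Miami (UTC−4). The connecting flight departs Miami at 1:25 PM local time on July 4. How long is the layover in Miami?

2 hours 55 minutes

Reykjavik is at UTC+0, so departure is already 4:15 AM UTC on Jul 4.
Add 10 hours and 15 minutes flight time → 2:30 PM UTC.
Miami is UTC−4:00, so local arrival = 2:30 PM − 4:00 = 10:30 AM on Jul 4.
Layover = 1:25 PM − 10:30 AM = 2 hours 55 minutes.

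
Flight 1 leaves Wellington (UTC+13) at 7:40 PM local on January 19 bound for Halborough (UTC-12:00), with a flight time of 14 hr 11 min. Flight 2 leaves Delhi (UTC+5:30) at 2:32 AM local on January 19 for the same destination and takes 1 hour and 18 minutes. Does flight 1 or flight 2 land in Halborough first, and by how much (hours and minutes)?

the second, by 22 hours 31 minutes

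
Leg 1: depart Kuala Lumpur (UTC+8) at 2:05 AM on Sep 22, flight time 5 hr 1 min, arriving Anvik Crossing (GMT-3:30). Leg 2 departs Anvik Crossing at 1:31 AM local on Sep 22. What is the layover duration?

Convert departure to UTC: 2:05 AM − 8:00 = 6:05 PM UTC on Sep 21.
Add 5 hours 1 minute flight time → 11:06 PM UTC.
Anvik Crossing is UTC−3:30, so local arrival = 11:06 PM − 3:30 = 7:36 PM on Sep 21.
Layover = 1:31 AM − 7:36 PM (+1 day) = 5 hours 55 minutes.

5 hours 55 minutes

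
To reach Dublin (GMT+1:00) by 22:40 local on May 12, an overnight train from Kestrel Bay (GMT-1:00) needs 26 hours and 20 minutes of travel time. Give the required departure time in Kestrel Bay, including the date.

Target arrival in UTC: 22:40 − 1:00 = 21:40 on May 12.
Subtract 26 hours and 20 minutes → departure 19:20 UTC on May 11.
Kestrel Bay is UTC−1:00: 19:20 − 1:00 = 18:20 on May 11.

18:20 on May 11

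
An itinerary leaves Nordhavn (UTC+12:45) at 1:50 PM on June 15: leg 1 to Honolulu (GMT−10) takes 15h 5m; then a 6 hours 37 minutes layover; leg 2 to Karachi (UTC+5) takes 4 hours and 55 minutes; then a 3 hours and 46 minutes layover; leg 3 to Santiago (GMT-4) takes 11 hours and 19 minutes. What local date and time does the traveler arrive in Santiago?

Convert departure to UTC: 1:50 PM − 12:45 = 1:05 AM UTC on Jun 15.
Add 15 hours and 5 minutes leg 1 → 4:10 PM UTC.
Add 6 hours and 37 minutes layover in Honolulu → 10:47 PM UTC.
Add 4 hours 55 minutes leg 2 → 3:42 AM UTC (Jun 16).
Add 3 hours 46 minutes layover in Karachi → 7:28 AM UTC.
Add 11 hours and 19 minutes leg 3 → 6:47 PM UTC.
Santiago is UTC−4:00, so local arrival = 6:47 PM − 4:00 = 2:47 PM on Jun 16.

2:47 PM on Jun 16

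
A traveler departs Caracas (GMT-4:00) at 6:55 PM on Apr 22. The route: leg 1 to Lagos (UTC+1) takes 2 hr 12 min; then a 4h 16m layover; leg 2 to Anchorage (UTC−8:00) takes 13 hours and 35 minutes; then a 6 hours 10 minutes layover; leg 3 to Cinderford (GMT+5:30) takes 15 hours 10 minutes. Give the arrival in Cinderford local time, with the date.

Convert departure to UTC: 6:55 PM + 4:00 = 10:55 PM UTC on Apr 22.
Add 2 hours 12 minutes leg 1 → 1:07 AM UTC (Apr 23).
Add 4 hours 16 minutes layover in Lagos → 5:23 AM UTC.
Add 13 hours 35 minutes leg 2 → 6:58 PM UTC.
Add 6 hours and 10 minutes layover in Anchorage → 1:08 AM UTC (Apr 24).
Add 15 hours and 10 minutes leg 3 → 4:18 PM UTC.
Cinderford is UTC+5:30, so local arrival = 4:18 PM + 5:30 = 9:48 PM on Apr 24.

9:48 PM on April 24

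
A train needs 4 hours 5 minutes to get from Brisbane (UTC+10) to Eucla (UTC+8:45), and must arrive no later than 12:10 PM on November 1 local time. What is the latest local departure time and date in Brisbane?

Target arrival in UTC: 12:10 PM − 8:45 = 3:25 AM on Nov 1.
Subtract 4 hours 5 minutes → departure 11:20 PM UTC on Oct 31.
Brisbane is UTC+10:00: 11:20 PM + 10:00 = 9:20 AM on Nov 1.

9:20 AM on November 1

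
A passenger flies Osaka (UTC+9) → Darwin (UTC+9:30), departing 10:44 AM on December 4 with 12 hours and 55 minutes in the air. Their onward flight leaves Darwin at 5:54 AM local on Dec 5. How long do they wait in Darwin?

Convert departure to UTC: 10:44 AM − 9:00 = 1:44 AM UTC on Dec 4.
Add 12 hours 55 minutes flight time → 2:39 PM UTC.
Darwin is UTC+9:30, so local arrival = 2:39 PM + 9:30 = 12:09 AM on Dec 5.
Layover = 5:54 AM − 12:09 AM = 5 hours 45 minutes.

5 hours 45 minutes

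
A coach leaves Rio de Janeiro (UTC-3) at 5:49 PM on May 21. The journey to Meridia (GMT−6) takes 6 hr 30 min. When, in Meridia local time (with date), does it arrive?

9:19 PM on May 21

Convert departure to UTC: 5:49 PM + 3:00 = 8:49 PM UTC on May 21.
Add 6 hours 30 minutes travel time → 3:19 AM UTC (May 22).
Meridia is UTC−6:00, so local arrival = 3:19 AM − 6:00 = 9:19 PM on May 21.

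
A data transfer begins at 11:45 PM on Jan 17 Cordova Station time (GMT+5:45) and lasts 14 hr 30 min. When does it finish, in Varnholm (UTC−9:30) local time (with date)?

11:00 PM on January 17

Varnholm is 15:15 behind Cordova Station.
After 14 hours 30 minutes it is 2:15 PM (Jan 18) in Cordova Station.
Shift by the zone difference: 2:15 PM − 15:15 = 11:00 PM on Jan 17 in Varnholm.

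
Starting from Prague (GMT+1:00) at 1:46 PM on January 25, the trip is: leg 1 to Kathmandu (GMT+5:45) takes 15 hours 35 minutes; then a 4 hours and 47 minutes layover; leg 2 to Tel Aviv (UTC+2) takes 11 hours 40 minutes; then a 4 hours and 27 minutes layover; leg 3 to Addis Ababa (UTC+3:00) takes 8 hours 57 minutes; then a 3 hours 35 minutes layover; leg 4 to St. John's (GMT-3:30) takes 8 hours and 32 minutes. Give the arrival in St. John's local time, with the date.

6:49 PM on Jan 27

Convert departure to UTC: 1:46 PM − 1:00 = 12:46 PM UTC on Jan 25.
Add 15 hours 35 minutes leg 1 → 4:21 AM UTC (Jan 26).
Add 4 hours and 47 minutes layover in Kathmandu → 9:08 AM UTC.
Add 11 hours 40 minutes leg 2 → 8:48 PM UTC.
Add 4 hours 27 minutes layover in Tel Aviv → 1:15 AM UTC (Jan 27).
Add 8 hours and 57 minutes leg 3 → 10:12 AM UTC.
Add 3 hours 35 minutes layover in Addis Ababa → 1:47 PM UTC.
Add 8 hours and 32 minutes leg 4 → 10:19 PM UTC.
St. John's is UTC−3:30, so local arrival = 10:19 PM − 3:30 = 6:49 PM on Jan 27.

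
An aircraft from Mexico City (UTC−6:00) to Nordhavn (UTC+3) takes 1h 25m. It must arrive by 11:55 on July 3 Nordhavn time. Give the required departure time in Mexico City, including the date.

Target arrival in UTC: 11:55 − 3:00 = 08:55 on Jul 3.
Subtract 1 hour and 25 minutes → departure 07:30 UTC on Jul 3.
Mexico City is UTC−6:00: 07:30 − 6:00 = 01:30 on Jul 3.

01:30 on Jul 3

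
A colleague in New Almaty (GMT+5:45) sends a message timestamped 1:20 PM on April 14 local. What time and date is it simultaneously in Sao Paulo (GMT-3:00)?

4:35 AM on April 14

Sao Paulo is 8:45 behind New Almaty.
Shift by the zone difference: 1:20 PM − 8:45 = 4:35 AM on Apr 14 in Sao Paulo.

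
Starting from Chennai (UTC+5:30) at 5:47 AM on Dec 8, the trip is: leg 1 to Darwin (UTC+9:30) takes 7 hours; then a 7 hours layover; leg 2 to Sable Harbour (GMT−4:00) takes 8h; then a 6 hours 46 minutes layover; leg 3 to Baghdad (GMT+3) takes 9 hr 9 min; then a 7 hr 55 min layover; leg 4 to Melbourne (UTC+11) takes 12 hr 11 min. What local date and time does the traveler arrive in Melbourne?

9:18 PM on Dec 10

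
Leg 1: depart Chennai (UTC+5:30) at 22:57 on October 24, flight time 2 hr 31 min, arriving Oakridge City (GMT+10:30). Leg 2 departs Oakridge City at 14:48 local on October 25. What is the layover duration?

Convert departure to UTC: 22:57 − 5:30 = 17:27 UTC on Oct 24.
Add 2 hours and 31 minutes flight time → 19:58 UTC.
Oakridge City is UTC+10:30, so local arrival = 19:58 + 10:30 = 06:28 on Oct 25.
Layover = 14:48 − 06:28 = 8 hours 20 minutes.

8 hours 20 minutes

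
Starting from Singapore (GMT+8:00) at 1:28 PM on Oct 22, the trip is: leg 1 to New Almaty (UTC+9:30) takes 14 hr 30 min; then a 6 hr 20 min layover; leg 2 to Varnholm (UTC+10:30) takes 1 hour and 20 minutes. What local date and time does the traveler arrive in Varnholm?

2:08 PM on October 23

Convert departure to UTC: 1:28 PM − 8:00 = 5:28 AM UTC on Oct 22.
Add 14 hours and 30 minutes leg 1 → 7:58 PM UTC.
Add 6 hours 20 minutes layover in New Almaty → 2:18 AM UTC (Oct 23).
Add 1 hour 20 minutes leg 2 → 3:38 AM UTC.
Varnholm is UTC+10:30, so local arrival = 3:38 AM + 10:30 = 2:08 PM on Oct 23.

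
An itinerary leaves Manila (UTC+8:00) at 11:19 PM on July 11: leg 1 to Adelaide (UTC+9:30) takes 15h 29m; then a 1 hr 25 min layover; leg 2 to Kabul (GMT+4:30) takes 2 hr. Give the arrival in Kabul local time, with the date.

2:43 PM on July 12

Convert departure to UTC: 11:19 PM − 8:00 = 3:19 PM UTC on Jul 11.
Add 15 hours 29 minutes leg 1 → 6:48 AM UTC (Jul 12).
Add 1 hour 25 minutes layover in Adelaide → 8:13 AM UTC.
Add 2 hours leg 2 → 10:13 AM UTC.
Kabul is UTC+4:30, so local arrival = 10:13 AM + 4:30 = 2:43 PM on Jul 12.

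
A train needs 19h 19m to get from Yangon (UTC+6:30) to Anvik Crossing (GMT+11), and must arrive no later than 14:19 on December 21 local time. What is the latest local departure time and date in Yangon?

Target arrival in UTC: 14:19 − 11:00 = 03:19 on Dec 21.
Subtract 19 hours 19 minutes → departure 08:00 UTC on Dec 20.
Yangon is UTC+6:30: 08:00 + 6:30 = 14:30 on Dec 20.

14:30 on Dec 20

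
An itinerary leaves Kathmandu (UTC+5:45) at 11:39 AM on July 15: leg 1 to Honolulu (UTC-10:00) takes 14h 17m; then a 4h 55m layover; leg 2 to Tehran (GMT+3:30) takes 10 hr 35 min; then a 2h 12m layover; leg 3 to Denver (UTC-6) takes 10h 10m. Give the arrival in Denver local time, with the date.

Convert departure to UTC: 11:39 AM − 5:45 = 5:54 AM UTC on Jul 15.
Add 14 hours and 17 minutes leg 1 → 8:11 PM UTC.
Add 4 hours and 55 minutes layover in Honolulu → 1:06 AM UTC (Jul 16).
Add 10 hours 35 minutes leg 2 → 11:41 AM UTC.
Add 2 hours 12 minutes layover in Tehran → 1:53 PM UTC.
Add 10 hours and 10 minutes leg 3 → 12:03 AM UTC (Jul 17).
Denver is UTC−6:00, so local arrival = 12:03 AM − 6:00 = 6:03 PM on Jul 16.

6:03 PM on Jul 16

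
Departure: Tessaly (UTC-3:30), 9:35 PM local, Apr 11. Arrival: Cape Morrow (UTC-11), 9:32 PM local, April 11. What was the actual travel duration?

Departure in UTC: 9:35 PM + 3:30 = 1:05 AM on Apr 12.
Arrival in UTC: 9:32 PM + 11:00 = 8:32 AM on Apr 12.
Elapsed = 8:32 AM − 1:05 AM = 7 hours 27 minutes.

7 hours 27 minutes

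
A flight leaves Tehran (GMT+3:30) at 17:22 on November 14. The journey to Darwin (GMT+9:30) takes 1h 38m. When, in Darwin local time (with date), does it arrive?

01:00 on Nov 15

Convert departure to UTC: 17:22 − 3:30 = 13:52 UTC on Nov 14.
Add 1 hour 38 minutes travel time → 15:30 UTC.
Darwin is UTC+9:30, so local arrival = 15:30 + 9:30 = 01:00 on Nov 15.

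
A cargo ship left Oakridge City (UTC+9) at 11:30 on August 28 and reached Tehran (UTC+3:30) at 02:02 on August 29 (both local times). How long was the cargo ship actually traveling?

20 hours 2 minutes

Tehran is 5:30 behind Oakridge City.
Clock-face elapsed time (ignoring zones) is 14 hours 32 minutes.
Actual elapsed = 14 hours 32 minutes + 5:30 = 20 hours 2 minutes.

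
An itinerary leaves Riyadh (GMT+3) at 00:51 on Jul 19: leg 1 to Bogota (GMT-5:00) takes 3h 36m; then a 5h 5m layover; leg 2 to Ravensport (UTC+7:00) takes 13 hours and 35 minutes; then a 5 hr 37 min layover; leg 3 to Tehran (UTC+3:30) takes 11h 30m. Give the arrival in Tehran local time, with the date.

16:44 on Jul 20

Convert departure to UTC: 00:51 − 3:00 = 21:51 UTC on Jul 18.
Add 3 hours 36 minutes leg 1 → 01:27 UTC (Jul 19).
Add 5 hours 5 minutes layover in Bogota → 06:32 UTC.
Add 13 hours and 35 minutes leg 2 → 20:07 UTC.
Add 5 hours and 37 minutes layover in Ravensport → 01:44 UTC (Jul 20).
Add 11 hours and 30 minutes leg 3 → 13:14 UTC.
Tehran is UTC+3:30, so local arrival = 13:14 + 3:30 = 16:44 on Jul 20.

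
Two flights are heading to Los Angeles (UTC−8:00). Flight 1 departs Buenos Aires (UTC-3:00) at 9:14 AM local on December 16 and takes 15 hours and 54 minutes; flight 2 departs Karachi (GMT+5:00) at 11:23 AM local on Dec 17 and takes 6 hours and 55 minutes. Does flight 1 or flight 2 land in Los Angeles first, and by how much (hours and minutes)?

Flight 1 in UTC: 9:14 AM + 3:00 = 12:14 PM on Dec 16.
+15 hours and 54 minutes → arrive 4:08 AM UTC on Dec 17.
Flight 2 in UTC: 11:23 AM − 5:00 = 6:23 AM on Dec 17.
+6 hours 55 minutes → arrive 1:18 PM UTC on Dec 17.
Flight 1 lands earlier by 9 hours 10 minutes.

the first, by 9 hours 10 minutes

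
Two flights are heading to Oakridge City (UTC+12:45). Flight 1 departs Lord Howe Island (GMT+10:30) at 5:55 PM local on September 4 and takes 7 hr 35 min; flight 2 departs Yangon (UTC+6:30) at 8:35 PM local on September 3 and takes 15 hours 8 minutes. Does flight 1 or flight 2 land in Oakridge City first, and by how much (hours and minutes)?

the second, by 9 hours 47 minutes

Flight 1 in UTC: 5:55 PM − 10:30 = 7:25 AM on Sep 4.
+7 hours and 35 minutes → arrive 3:00 PM UTC on Sep 4.
Flight 2 in UTC: 8:35 PM − 6:30 = 2:05 PM on Sep 3.
+15 hours and 8 minutes → arrive 5:13 AM UTC on Sep 4.
Flight 2 lands earlier by 9 hours 47 minutes.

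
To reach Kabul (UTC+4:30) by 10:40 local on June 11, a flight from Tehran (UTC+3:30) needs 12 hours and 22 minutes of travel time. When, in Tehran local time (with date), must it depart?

Target arrival in UTC: 10:40 − 4:30 = 06:10 on Jun 11.
Subtract 12 hours and 22 minutes → departure 17:48 UTC on Jun 10.
Tehran is UTC+3:30: 17:48 + 3:30 = 21:18 on Jun 10.

21:18 on Jun 10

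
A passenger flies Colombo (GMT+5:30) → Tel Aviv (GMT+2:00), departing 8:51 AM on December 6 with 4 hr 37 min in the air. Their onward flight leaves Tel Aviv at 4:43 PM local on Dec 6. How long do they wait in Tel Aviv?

6 hours 45 minutes

Convert departure to UTC: 8:51 AM − 5:30 = 3:21 AM UTC on Dec 6.
Add 4 hours and 37 minutes flight time → 7:58 AM UTC.
Tel Aviv is UTC+2:00, so local arrival = 7:58 AM + 2:00 = 9:58 AM on Dec 6.
Layover = 4:43 PM − 9:58 AM = 6 hours 45 minutes.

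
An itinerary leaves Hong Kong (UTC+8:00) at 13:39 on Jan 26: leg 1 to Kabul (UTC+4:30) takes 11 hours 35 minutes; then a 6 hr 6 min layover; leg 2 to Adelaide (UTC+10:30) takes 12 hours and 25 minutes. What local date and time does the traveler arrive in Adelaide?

Convert departure to UTC: 13:39 − 8:00 = 05:39 UTC on Jan 26.
Add 11 hours and 35 minutes leg 1 → 17:14 UTC.
Add 6 hours and 6 minutes layover in Kabul → 23:20 UTC.
Add 12 hours 25 minutes leg 2 → 11:45 UTC (Jan 27).
Adelaide is UTC+10:30, so local arrival = 11:45 + 10:30 = 22:15 on Jan 27.

22:15 on January 27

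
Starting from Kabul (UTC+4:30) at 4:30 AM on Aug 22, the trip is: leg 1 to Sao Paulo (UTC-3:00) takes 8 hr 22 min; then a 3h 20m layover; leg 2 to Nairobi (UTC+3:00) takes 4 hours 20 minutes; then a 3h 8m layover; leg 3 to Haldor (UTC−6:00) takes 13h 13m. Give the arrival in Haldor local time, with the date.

2:23 AM on August 23

Convert departure to UTC: 4:30 AM − 4:30 = 12:00 AM UTC on Aug 22.
Add 8 hours 22 minutes leg 1 → 8:22 AM UTC.
Add 3 hours 20 minutes layover in Sao Paulo → 11:42 AM UTC.
Add 4 hours and 20 minutes leg 2 → 4:02 PM UTC.
Add 3 hours 8 minutes layover in Nairobi → 7:10 PM UTC.
Add 13 hours and 13 minutes leg 3 → 8:23 AM UTC (Aug 23).
Haldor is UTC−6:00, so local arrival = 8:23 AM − 6:00 = 2:23 AM on Aug 23.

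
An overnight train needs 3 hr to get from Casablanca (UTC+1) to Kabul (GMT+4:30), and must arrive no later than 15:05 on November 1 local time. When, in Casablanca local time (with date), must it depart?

Target arrival in UTC: 15:05 − 4:30 = 10:35 on Nov 1.
Subtract 3 hours → departure 07:35 UTC on Nov 1.
Casablanca is UTC+1:00: 07:35 + 1:00 = 08:35 on Nov 1.

08:35 on Nov 1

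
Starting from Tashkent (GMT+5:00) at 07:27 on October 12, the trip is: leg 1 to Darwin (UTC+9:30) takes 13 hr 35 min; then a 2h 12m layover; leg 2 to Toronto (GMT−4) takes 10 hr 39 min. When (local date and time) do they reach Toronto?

00:53 on Oct 13

Convert departure to UTC: 07:27 − 5:00 = 02:27 UTC on Oct 12.
Add 13 hours and 35 minutes leg 1 → 16:02 UTC.
Add 2 hours and 12 minutes layover in Darwin → 18:14 UTC.
Add 10 hours 39 minutes leg 2 → 04:53 UTC (Oct 13).
Toronto is UTC−4:00, so local arrival = 04:53 − 4:00 = 00:53 on Oct 13.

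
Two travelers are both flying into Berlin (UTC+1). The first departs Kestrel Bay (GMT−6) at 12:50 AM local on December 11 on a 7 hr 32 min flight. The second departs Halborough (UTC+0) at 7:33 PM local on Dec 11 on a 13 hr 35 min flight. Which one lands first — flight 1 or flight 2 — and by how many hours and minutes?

the first, by 18 hours 46 minutes

Flight 1 in UTC: 12:50 AM + 6:00 = 6:50 AM on Dec 11.
+7 hours 32 minutes → arrive 2:22 PM UTC on Dec 11.
Flight 2 departs at 7:33 PM UTC (Dec 11).
+13 hours 35 minutes → arrive 9:08 AM UTC on Dec 12.
Flight 1 lands earlier by 18 hours 46 minutes.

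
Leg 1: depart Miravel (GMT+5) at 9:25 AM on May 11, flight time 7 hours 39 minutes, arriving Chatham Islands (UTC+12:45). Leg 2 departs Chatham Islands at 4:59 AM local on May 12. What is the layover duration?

Convert departure to UTC: 9:25 AM − 5:00 = 4:25 AM UTC on May 11.
Add 7 hours and 39 minutes flight time → 12:04 PM UTC.
Chatham Islands is UTC+12:45, so local arrival = 12:04 PM + 12:45 = 12:49 AM on May 12.
Layover = 4:59 AM − 12:49 AM = 4 hours 10 minutes.

4 hours 10 minutes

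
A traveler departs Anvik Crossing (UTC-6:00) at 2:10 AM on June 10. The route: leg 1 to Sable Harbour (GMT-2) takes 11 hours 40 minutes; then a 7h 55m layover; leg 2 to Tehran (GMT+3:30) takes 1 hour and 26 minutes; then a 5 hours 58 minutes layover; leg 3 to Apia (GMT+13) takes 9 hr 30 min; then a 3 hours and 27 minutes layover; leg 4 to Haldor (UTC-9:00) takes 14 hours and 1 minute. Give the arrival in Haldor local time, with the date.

5:07 AM on June 12

Convert departure to UTC: 2:10 AM + 6:00 = 8:10 AM UTC on Jun 10.
Add 11 hours 40 minutes leg 1 → 7:50 PM UTC.
Add 7 hours 55 minutes layover in Sable Harbour → 3:45 AM UTC (Jun 11).
Add 1 hour 26 minutes leg 2 → 5:11 AM UTC.
Add 5 hours and 58 minutes layover in Tehran → 11:09 AM UTC.
Add 9 hours 30 minutes leg 3 → 8:39 PM UTC.
Add 3 hours 27 minutes layover in Apia → 12:06 AM UTC (Jun 12).
Add 14 hours and 1 minute leg 4 → 2:07 PM UTC.
Haldor is UTC−9:00, so local arrival = 2:07 PM − 9:00 = 5:07 AM on Jun 12.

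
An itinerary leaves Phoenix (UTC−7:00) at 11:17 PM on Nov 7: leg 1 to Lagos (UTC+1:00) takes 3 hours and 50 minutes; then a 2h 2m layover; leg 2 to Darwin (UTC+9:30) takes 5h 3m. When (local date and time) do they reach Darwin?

Convert departure to UTC: 11:17 PM + 7:00 = 6:17 AM UTC on Nov 8.
Add 3 hours 50 minutes leg 1 → 10:07 AM UTC.
Add 2 hours 2 minutes layover in Lagos → 12:09 PM UTC.
Add 5 hours and 3 minutes leg 2 → 5:12 PM UTC.
Darwin is UTC+9:30, so local arrival = 5:12 PM + 9:30 = 2:42 AM on Nov 9.

2:42 AM on November 9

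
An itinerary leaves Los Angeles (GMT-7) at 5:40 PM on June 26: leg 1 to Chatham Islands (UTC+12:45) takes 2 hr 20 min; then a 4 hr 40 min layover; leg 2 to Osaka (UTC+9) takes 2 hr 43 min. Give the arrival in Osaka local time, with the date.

7:23 PM on Jun 27

Convert departure to UTC: 5:40 PM + 7:00 = 12:40 AM UTC on Jun 27.
Add 2 hours and 20 minutes leg 1 → 3:00 AM UTC.
Add 4 hours and 40 minutes layover in Chatham Islands → 7:40 AM UTC.
Add 2 hours 43 minutes leg 2 → 10:23 AM UTC.
Osaka is UTC+9:00, so local arrival = 10:23 AM + 9:00 = 7:23 PM on Jun 27.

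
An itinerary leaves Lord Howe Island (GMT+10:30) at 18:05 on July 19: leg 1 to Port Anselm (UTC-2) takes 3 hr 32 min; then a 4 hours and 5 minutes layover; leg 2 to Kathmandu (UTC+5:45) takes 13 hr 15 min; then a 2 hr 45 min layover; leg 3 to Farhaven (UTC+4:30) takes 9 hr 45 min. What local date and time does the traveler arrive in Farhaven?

21:27 on Jul 20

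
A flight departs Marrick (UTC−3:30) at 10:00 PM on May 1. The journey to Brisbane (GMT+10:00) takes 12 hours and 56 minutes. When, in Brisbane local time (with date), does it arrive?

Convert departure to UTC: 10:00 PM + 3:30 = 1:30 AM UTC on May 2.
Add 12 hours and 56 minutes travel time → 2:26 PM UTC.
Brisbane is UTC+10:00, so local arrival = 2:26 PM + 10:00 = 12:26 AM on May 3.

12:26 AM on May 3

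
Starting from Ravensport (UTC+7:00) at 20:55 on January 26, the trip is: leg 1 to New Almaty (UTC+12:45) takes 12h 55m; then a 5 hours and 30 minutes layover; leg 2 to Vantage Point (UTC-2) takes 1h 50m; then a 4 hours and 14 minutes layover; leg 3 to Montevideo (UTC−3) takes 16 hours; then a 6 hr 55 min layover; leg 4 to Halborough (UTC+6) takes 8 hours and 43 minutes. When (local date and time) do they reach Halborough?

Convert departure to UTC: 20:55 − 7:00 = 13:55 UTC on Jan 26.
Add 12 hours and 55 minutes leg 1 → 02:50 UTC (Jan 27).
Add 5 hours and 30 minutes layover in New Almaty → 08:20 UTC.
Add 1 hour 50 minutes leg 2 → 10:10 UTC.
Add 4 hours and 14 minutes layover in Vantage Point → 14:24 UTC.
Add 16 hours leg 3 → 06:24 UTC (Jan 28).
Add 6 hours and 55 minutes layover in Montevideo → 13:19 UTC.
Add 8 hours 43 minutes leg 4 → 22:02 UTC.
Halborough is UTC+6:00, so local arrival = 22:02 + 6:00 = 04:02 on Jan 29.

04:02 on Jan 29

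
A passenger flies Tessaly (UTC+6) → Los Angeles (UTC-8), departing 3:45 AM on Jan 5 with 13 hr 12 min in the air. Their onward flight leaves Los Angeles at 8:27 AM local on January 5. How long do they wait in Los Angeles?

Convert departure to UTC: 3:45 AM − 6:00 = 9:45 PM UTC on Jan 4.
Add 13 hours 12 minutes flight time → 10:57 AM UTC (Jan 5).
Los Angeles is UTC−8:00, so local arrival = 10:57 AM − 8:00 = 2:57 AM on Jan 5.
Layover = 8:27 AM − 2:57 AM = 5 hours 30 minutes.

5 hours 30 minutes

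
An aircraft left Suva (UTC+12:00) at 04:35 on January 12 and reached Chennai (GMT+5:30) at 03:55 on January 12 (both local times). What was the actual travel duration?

Departure in UTC: 04:35 − 12:00 = 16:35 on Jan 11.
Arrival in UTC: 03:55 − 5:30 = 22:25 on Jan 11.
Elapsed = 22:25 − 16:35 = 5 hours 50 minutes.

5 hours 50 minutes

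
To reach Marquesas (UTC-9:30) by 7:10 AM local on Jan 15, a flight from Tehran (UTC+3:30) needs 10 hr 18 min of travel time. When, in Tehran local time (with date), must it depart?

9:52 AM on Jan 15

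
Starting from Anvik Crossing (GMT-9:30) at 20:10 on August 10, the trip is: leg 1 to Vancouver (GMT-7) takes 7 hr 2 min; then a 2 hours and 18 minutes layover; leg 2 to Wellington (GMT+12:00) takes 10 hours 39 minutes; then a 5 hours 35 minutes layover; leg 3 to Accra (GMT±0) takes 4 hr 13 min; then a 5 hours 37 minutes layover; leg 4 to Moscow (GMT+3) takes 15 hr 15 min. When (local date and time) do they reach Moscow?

11:19 on August 13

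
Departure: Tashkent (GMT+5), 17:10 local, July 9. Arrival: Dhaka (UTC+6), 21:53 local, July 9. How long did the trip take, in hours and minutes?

3 hours 43 minutes

Dhaka is 1:00 ahead of Tashkent.
Clock-face elapsed time (ignoring zones) is 4 hours 43 minutes.
Actual elapsed = 4 hours 43 minutes − 1:00 = 3 hours 43 minutes.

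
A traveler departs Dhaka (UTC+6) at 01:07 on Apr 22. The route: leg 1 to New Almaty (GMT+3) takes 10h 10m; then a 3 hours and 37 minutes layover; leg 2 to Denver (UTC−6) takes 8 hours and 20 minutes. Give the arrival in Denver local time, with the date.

11:14 on April 22

Convert departure to UTC: 01:07 − 6:00 = 19:07 UTC on Apr 21.
Add 10 hours 10 minutes leg 1 → 05:17 UTC (Apr 22).
Add 3 hours and 37 minutes layover in New Almaty → 08:54 UTC.
Add 8 hours and 20 minutes leg 2 → 17:14 UTC.
Denver is UTC−6:00, so local arrival = 17:14 − 6:00 = 11:14 on Apr 22.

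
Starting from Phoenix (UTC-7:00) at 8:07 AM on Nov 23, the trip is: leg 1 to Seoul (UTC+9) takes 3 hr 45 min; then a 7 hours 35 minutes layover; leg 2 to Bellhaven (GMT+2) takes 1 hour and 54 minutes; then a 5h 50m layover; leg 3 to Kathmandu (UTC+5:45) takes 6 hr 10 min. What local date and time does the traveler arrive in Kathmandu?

Convert departure to UTC: 8:07 AM + 7:00 = 3:07 PM UTC on Nov 23.
Add 3 hours and 45 minutes leg 1 → 6:52 PM UTC.
Add 7 hours and 35 minutes layover in Seoul → 2:27 AM UTC (Nov 24).
Add 1 hour and 54 minutes leg 2 → 4:21 AM UTC.
Add 5 hours and 50 minutes layover in Bellhaven → 10:11 AM UTC.
Add 6 hours 10 minutes leg 3 → 4:21 PM UTC.
Kathmandu is UTC+5:45, so local arrival = 4:21 PM + 5:45 = 10:06 PM on Nov 24.

10:06 PM on Nov 24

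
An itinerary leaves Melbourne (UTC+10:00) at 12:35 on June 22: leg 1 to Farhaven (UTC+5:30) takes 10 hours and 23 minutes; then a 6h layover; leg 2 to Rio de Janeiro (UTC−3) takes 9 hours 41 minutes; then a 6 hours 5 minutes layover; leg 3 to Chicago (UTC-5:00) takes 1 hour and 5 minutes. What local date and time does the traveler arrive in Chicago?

06:49 on June 23

Convert departure to UTC: 12:35 − 10:00 = 02:35 UTC on Jun 22.
Add 10 hours 23 minutes leg 1 → 12:58 UTC.
Add 6 hours layover in Farhaven → 18:58 UTC.
Add 9 hours and 41 minutes leg 2 → 04:39 UTC (Jun 23).
Add 6 hours 5 minutes layover in Rio de Janeiro → 10:44 UTC.
Add 1 hour 5 minutes leg 3 → 11:49 UTC.
Chicago is UTC−5:00, so local arrival = 11:49 − 5:00 = 06:49 on Jun 23.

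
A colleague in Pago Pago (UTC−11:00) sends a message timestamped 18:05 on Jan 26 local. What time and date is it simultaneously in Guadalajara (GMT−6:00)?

In UTC: 18:05 + 11:00 = 05:05 on Jan 27.
Guadalajara is UTC−6:00: 05:05 − 6:00 = 23:05 on Jan 26.

23:05 on January 26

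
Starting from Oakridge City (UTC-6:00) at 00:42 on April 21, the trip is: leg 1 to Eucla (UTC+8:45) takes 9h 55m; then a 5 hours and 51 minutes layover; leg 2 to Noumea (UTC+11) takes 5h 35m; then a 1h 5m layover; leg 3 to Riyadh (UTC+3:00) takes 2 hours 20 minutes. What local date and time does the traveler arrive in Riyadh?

Convert departure to UTC: 00:42 + 6:00 = 06:42 UTC on Apr 21.
Add 9 hours 55 minutes leg 1 → 16:37 UTC.
Add 5 hours and 51 minutes layover in Eucla → 22:28 UTC.
Add 5 hours 35 minutes leg 2 → 04:03 UTC (Apr 22).
Add 1 hour 5 minutes layover in Noumea → 05:08 UTC.
Add 2 hours 20 minutes leg 3 → 07:28 UTC.
Riyadh is UTC+3:00, so local arrival = 07:28 + 3:00 = 10:28 on Apr 22.

10:28 on Apr 22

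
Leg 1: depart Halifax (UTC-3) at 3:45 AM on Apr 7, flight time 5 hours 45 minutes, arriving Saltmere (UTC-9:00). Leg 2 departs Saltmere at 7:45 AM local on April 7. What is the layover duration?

4 hours 15 minutes

Convert departure to UTC: 3:45 AM + 3:00 = 6:45 AM UTC on Apr 7.
Add 5 hours and 45 minutes flight time → 12:30 PM UTC.
Saltmere is UTC−9:00, so local arrival = 12:30 PM − 9:00 = 3:30 AM on Apr 7.
Layover = 7:45 AM − 3:30 AM = 4 hours 15 minutes.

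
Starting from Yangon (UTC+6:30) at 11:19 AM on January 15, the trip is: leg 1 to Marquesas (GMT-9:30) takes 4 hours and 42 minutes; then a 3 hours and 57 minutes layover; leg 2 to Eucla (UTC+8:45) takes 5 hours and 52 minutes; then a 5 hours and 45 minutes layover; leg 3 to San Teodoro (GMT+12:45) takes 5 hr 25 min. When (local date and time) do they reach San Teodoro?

Convert departure to UTC: 11:19 AM − 6:30 = 4:49 AM UTC on Jan 15.
Add 4 hours and 42 minutes leg 1 → 9:31 AM UTC.
Add 3 hours 57 minutes layover in Marquesas → 1:28 PM UTC.
Add 5 hours 52 minutes leg 2 → 7:20 PM UTC.
Add 5 hours 45 minutes layover in Eucla → 1:05 AM UTC (Jan 16).
Add 5 hours 25 minutes leg 3 → 6:30 AM UTC.
San Teodoro is UTC+12:45, so local arrival = 6:30 AM + 12:45 = 7:15 PM on Jan 16.

7:15 PM on Jan 16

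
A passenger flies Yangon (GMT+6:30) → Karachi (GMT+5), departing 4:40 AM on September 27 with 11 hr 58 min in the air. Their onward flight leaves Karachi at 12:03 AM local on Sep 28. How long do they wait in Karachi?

Convert departure to UTC: 4:40 AM − 6:30 = 10:10 PM UTC on Sep 26.
Add 11 hours and 58 minutes flight time → 10:08 AM UTC (Sep 27).
Karachi is UTC+5:00, so local arrival = 10:08 AM + 5:00 = 3:08 PM on Sep 27.
Layover = 12:03 AM − 3:08 PM (+1 day) = 8 hours 55 minutes.

8 hours 55 minutes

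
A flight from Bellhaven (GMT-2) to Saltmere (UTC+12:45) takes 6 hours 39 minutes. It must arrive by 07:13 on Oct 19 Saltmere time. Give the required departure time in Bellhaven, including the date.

09:49 on October 18

Target arrival in UTC: 07:13 − 12:45 = 18:28 on Oct 18.
Subtract 6 hours 39 minutes → departure 11:49 UTC on Oct 18.
Bellhaven is UTC−2:00: 11:49 − 2:00 = 09:49 on Oct 18.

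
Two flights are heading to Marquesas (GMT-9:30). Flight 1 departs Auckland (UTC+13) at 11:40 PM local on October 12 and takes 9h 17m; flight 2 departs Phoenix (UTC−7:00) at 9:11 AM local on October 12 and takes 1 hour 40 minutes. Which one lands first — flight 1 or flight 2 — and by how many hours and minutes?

the second, by 2 hours 6 minutes

Flight 1 in UTC: 11:40 PM − 13:00 = 10:40 AM on Oct 12.
+9 hours 17 minutes → arrive 7:57 PM UTC on Oct 12.
Flight 2 in UTC: 9:11 AM + 7:00 = 4:11 PM on Oct 12.
+1 hour 40 minutes → arrive 5:51 PM UTC on Oct 12.
Flight 2 lands earlier by 2 hours 6 minutes.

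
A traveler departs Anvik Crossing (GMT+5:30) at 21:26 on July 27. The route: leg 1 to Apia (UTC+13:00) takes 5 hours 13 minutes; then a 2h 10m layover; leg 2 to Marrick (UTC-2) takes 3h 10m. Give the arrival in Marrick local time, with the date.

00:29 on July 28

Convert departure to UTC: 21:26 − 5:30 = 15:56 UTC on Jul 27.
Add 5 hours and 13 minutes leg 1 → 21:09 UTC.
Add 2 hours 10 minutes layover in Apia → 23:19 UTC.
Add 3 hours 10 minutes leg 2 → 02:29 UTC (Jul 28).
Marrick is UTC−2:00, so local arrival = 02:29 − 2:00 = 00:29 on Jul 28.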